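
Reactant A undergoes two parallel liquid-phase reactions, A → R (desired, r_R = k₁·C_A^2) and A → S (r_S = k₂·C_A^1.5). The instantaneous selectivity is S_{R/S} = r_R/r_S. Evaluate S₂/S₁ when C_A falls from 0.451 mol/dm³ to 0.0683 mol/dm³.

0.389

S_{R/S} = (k₁/k₂)·C_A^0.5, so S₂/S₁ = (C_{A,2}/C_{A,1})^0.5.
= (0.0683/0.451)^0.5 = (0.1514)^0.5 = 0.389.
Selectivity toward R falls as C_A falls — high-concentration operation is favoured.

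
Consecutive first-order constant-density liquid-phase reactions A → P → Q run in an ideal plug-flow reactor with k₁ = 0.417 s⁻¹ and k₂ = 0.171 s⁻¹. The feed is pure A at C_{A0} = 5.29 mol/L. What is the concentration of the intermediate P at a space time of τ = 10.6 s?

1.36 mol/L

The intermediate concentration in a first-order A→B→C sequence is C_P = k₁C_{A0}(e^(−k₁τ) − e^(−k₂τ))/(k₂−k₁).
e^(−k₁τ) = e^(−0.417×10.6) = e^(−4.420) = 0.01203; e^(−k₂τ) = e^(−1.813) = 0.1632.
C_P = 0.417×5.29/(0.171−0.417) × (0.01203−0.1632) = (-8.967)×(-0.1512) = 1.356 mol/L.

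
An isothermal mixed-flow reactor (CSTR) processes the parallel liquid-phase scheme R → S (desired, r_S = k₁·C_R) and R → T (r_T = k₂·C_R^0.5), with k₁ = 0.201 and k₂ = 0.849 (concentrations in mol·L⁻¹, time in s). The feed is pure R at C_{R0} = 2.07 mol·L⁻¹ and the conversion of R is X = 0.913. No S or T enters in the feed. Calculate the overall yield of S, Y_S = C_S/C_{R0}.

Exit C_R = C_{R0}(1−X) = 2.07×0.0870 = 0.1801 mol·L⁻¹.
A CSTR operates uniformly at the exit composition, giving r_S = 0.03620 and r_T = 0.3603 (each k·C_R^n at C_R = 0.1801).
Fraction of consumed R going to S: r_S/(r_S+r_T) = 0.09130.
C_S = 0.09130·C_{R0}·X = 0.09130×2.07×0.913 = 0.173 mol·L⁻¹; Y_S = C_S/C_{R0} = 0.0834.

0.0834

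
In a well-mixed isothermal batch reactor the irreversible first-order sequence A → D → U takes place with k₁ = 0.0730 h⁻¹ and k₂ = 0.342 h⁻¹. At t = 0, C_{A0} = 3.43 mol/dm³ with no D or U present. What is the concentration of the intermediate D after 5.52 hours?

For first-order series with pure A initially, C_D(t) = k₁C_{A0}/(k₂−k₁)·(e^(−k₁t) − e^(−k₂t)).
e^(−k₁t) = e^(−0.0730×5.52) = e^(−0.4030) = 0.6683; e^(−k₂t) = e^(−1.888) = 0.1514.
C_D = 0.0730×3.43/(0.342−0.0730) × (0.6683−0.1514) = 0.9308×0.5169 = 0.4812 mol/dm³.

0.481 mol/dm³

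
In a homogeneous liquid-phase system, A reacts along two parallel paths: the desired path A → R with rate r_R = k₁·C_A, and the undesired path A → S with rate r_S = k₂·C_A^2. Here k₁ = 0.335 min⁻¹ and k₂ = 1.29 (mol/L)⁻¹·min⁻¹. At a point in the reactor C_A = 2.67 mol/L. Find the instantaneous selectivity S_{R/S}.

0.0973

S_{R/S} = r_R/r_S = (k₁·C_A)/(k₂·C_A^2) = (k₁/k₂)·C_A⁻¹.
= (0.335×2.670) / (1.29×2.670^2) = 0.8945/9.196 = 0.0973.
The undesired path is higher order in A, so low C_A (CSTR or dilute feed) favours R.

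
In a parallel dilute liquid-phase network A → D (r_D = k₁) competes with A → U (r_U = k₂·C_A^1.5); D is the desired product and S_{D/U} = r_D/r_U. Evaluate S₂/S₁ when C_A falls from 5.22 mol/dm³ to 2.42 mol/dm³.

3.17

S_{D/U} = (k₁/k₂)·C_A^-1.5, so S₂/S₁ = (C_{A,2}/C_{A,1})^-1.5.
= (2.42/5.22)^(-1.5) = (0.4636)^(-1.5) = 3.17.
Selectivity toward D rises as C_A falls — low-concentration operation is favoured.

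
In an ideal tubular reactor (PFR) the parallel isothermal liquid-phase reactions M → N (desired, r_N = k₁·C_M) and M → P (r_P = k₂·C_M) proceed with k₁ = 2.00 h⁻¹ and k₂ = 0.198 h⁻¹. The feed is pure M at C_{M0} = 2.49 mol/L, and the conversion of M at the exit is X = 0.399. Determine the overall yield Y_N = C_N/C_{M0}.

0.363

C_M = C_{M0}(1−X) = 1.496 mol/L.
Both paths are first order in M, so the instantaneous fraction to N is constant: dC_N/d(−C_M) = k₁/(k₁+k₂) = 0.9099.
C_N = 0.9099·(C_{M0}−C_M) = 0.9099×0.9935 = 0.904 mol/L.
Y_N = C_N/C_{M0} = 0.9040/2.49 = 0.363.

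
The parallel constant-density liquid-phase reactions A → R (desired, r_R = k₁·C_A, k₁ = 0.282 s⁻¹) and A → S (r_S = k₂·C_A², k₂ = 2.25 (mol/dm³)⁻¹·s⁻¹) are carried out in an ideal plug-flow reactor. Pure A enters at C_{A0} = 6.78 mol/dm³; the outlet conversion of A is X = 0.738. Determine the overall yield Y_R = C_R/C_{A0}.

C_A = C_{A0}(1−X) = 1.776 mol/dm³.
Along a PFR/batch, dC_R/dC_A = −r_R/(r_R+r_S) = −k₁/(k₁+k₂·C_A).
Integrating from C_{A0} to C_A: C_R = (0.282/2.25)·ln[(0.282+2.25·6.78)/(0.282+2.25·1.78)] = 0.1253·ln(15.54/4.279) = 0.1616 mol/dm³.
Y_R = C_R/C_{A0} = 0.1616/6.78 = 0.0238.

0.0238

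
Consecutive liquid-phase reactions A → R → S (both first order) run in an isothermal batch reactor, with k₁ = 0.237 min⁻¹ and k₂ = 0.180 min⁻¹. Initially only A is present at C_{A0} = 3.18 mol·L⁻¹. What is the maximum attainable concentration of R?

1.33 mol·L⁻¹

Evaluating C_R at t_opt = ln(k₂/k₁)/(k₂−k₁) gives C_{R,max}/C_{A0} = (k₁/k₂)^[k₂/(k₂−k₁)].
= (0.237/0.180)^(0.180/(0.180−0.237)) = (1.317)^(-3.158) = 0.4195.
C_{R,max} = 0.4195×3.18 = 1.33 mol·L⁻¹.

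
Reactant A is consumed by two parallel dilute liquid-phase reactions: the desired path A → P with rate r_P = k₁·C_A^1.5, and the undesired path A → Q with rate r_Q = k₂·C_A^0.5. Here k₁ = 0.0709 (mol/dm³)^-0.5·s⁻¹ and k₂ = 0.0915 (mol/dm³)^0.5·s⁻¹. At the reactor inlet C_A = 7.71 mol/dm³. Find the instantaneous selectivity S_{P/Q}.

S_{P/Q} = r_P/r_Q = (k₁·C_A^1.5)/(k₂·C_A^0.5) = (k₁/k₂)·C_A.
= (0.0709×7.710^1.5) / (0.0915×7.710^0.5) = 1.518/0.2541 = 5.97.
Since the desired path is higher order in A, keeping C_A high (PFR or concentrated feed) favours P.

5.97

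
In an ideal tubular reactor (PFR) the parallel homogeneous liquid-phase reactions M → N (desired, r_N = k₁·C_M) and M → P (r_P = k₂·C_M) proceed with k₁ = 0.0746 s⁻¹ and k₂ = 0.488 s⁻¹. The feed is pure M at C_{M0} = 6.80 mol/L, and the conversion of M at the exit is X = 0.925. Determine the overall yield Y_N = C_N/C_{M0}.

C_M = C_{M0}(1−X) = 0.5100 mol/L.
Both paths are first order in M, so the instantaneous fraction to N is constant: dC_N/d(−C_M) = k₁/(k₁+k₂) = 0.1326.
C_N = 0.1326·(C_{M0}−C_M) = 0.1326×6.290 = 0.834 mol/L.
Y_N = C_N/C_{M0} = 0.8340/6.80 = 0.123.

0.123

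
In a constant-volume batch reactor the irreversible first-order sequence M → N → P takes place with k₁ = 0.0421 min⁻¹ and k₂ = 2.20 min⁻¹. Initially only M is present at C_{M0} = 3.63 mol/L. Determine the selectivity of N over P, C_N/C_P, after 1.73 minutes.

Solving the coupled first-order balances gives C_N(t) = [k₁/(k₂−k₁)]·C_{M0}·(e^(−k₁t) − e^(−k₂t)).
e^(−k₁t) = e^(−0.0421×1.73) = e^(−0.07283) = 0.9298; e^(−k₂t) = e^(−3.806) = 0.02224.
C_N = 0.0421×3.63/(2.20−0.0421) × (0.9298−0.02224) = 0.07082×0.9075 = 0.06427 mol/L.
C_M = C_{M0}e^(−k₁t) = 3.375 mol/L, so C_P = C_{M0}−C_M−C_N = 0.1907 mol/L; C_N/C_P = 0.337.

0.337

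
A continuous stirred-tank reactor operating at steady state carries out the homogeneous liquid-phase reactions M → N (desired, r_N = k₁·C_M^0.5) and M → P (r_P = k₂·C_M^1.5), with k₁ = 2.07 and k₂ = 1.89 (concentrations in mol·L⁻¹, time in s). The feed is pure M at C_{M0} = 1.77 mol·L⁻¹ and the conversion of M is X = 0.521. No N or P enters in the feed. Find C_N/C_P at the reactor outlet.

1.29

Exit C_M = C_{M0}(1−X) = 1.77×0.479 = 0.8478 mol·L⁻¹.
Rates in a CSTR are evaluated at the outlet concentration: r_N = 2.07×0.8478^0.5 = 1.906, r_P = 1.89×0.8478^1.5 = 1.475.
Overall selectivity = C_N/C_P = r_Nτ/(r_Pτ) = r_N/r_P = 1.29.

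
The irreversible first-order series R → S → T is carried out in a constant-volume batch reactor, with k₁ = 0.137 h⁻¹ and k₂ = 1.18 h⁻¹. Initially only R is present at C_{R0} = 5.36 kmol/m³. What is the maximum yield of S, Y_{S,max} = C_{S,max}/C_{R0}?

0.0875

At the optimum, C_{S,max}/C_{R0} = (k₁/k₂)^[k₂/(k₂−k₁)].
= (0.137/1.18)^(1.18/(1.18−0.137)) = (0.1161)^(1.131) = 0.08750.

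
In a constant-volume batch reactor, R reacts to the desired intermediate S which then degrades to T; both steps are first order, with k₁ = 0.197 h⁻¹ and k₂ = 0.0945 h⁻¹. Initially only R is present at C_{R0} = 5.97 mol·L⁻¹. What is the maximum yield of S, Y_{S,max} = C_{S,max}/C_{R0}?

0.508

At the optimum, C_{S,max}/C_{R0} = (k₁/k₂)^[k₂/(k₂−k₁)].
= (0.197/0.0945)^(0.0945/(0.0945−0.197)) = (2.085)^(-0.9220) = 0.5080.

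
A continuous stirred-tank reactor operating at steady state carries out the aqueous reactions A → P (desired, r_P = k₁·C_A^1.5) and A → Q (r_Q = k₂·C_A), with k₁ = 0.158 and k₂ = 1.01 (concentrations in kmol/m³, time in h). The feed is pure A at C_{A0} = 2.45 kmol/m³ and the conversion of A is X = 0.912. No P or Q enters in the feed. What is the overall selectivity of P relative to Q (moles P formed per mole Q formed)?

Exit C_A = C_{A0}(1−X) = 2.45×0.0880 = 0.2156 kmol/m³.
In a CSTR the entire volume is at exit conditions, so r_P = 0.158×0.2156^1.5 = 0.01582 and r_Q = 1.01×0.2156 = 0.2178.
Overall selectivity = C_P/C_Q = r_Pτ/(r_Qτ) = r_P/r_Q = 0.0726.

0.0726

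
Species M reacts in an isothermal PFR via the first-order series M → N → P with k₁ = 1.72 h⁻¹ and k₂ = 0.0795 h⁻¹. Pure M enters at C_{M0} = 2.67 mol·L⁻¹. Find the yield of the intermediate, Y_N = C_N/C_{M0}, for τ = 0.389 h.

0.480

The intermediate concentration in a first-order A→B→C sequence is C_N = k₁C_{M0}(e^(−k₁τ) − e^(−k₂τ))/(k₂−k₁).
e^(−k₁τ) = e^(−1.72×0.389) = e^(−0.6691) = 0.5122; e^(−k₂τ) = e^(−0.03093) = 0.9695.
C_N = 1.72×2.67/(0.0795−1.72) × (0.5122−0.9695) = (-2.799)×(-0.4574) = 1.280 mol·L⁻¹.
Y_N = C_N/C_{M0} = 1.280/2.67 = 0.480.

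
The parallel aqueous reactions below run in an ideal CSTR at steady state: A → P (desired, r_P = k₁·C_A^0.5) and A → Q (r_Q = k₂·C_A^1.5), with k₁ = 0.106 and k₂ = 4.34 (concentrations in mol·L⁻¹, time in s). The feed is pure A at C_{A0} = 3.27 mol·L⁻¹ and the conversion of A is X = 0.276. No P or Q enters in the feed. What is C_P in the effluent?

0.00922 mol·L⁻¹

Exit C_A = C_{A0}(1−X) = 3.27×0.724 = 2.367 mol·L⁻¹.
A CSTR operates uniformly at the exit composition, giving r_P = 0.1631 and r_Q = 15.81 (each k·C_A^n at C_A = 2.367).
Fraction of consumed A going to P: r_P/(r_P+r_Q) = 0.01021.
C_P = 0.01021·C_{A0}·X = 0.01021×3.27×0.276 = 0.00922 mol·L⁻¹.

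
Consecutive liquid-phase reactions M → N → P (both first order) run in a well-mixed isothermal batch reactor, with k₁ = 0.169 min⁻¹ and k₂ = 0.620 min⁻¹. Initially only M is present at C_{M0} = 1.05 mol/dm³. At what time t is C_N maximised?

2.88 min

For first-order series the maximum of C_N occurs at t_opt = ln(k₂/k₁)/(k₂−k₁).
= ln(0.620/0.169)/(0.620−0.169) = ln(3.669)/0.4510 = 1.300/0.4510 = 2.88 min.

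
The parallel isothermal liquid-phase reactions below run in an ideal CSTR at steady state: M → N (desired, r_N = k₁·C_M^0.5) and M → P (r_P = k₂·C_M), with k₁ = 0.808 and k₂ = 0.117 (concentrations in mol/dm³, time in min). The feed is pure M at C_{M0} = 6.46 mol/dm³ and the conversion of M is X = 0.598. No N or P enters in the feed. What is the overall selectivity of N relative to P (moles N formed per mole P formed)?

Exit C_M = C_{M0}(1−X) = 6.46×0.402 = 2.597 mol/dm³.
A CSTR operates uniformly at the exit composition, giving r_N = 1.302 and r_P = 0.3038 (each k·C_M^n at C_M = 2.597).
Overall selectivity = C_N/C_P = r_Nτ/(r_Pτ) = r_N/r_P = 4.29.

4.29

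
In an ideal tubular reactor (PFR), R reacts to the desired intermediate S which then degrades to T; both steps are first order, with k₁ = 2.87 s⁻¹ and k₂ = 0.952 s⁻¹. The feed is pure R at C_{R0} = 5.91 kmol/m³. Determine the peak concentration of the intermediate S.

3.42 kmol/m³

At the optimum, C_{S,max}/C_{R0} = (k₁/k₂)^[k₂/(k₂−k₁)].
= (2.87/0.952)^(0.952/(0.952−2.87)) = (3.015)^(-0.4964) = 0.5783.
C_{S,max} = 0.5783×5.91 = 3.42 kmol/m³.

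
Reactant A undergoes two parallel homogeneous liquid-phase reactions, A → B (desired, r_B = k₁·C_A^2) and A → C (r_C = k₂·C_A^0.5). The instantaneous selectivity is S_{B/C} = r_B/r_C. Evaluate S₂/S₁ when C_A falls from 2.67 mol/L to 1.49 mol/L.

S_{B/C} = (k₁/k₂)·C_A^1.5, so S₂/S₁ = (C_{A,2}/C_{A,1})^1.5.
= (1.49/2.67)^1.5 = (0.5581)^1.5 = 0.417.
Selectivity toward B falls as C_A falls — high-concentration operation is favoured.

0.417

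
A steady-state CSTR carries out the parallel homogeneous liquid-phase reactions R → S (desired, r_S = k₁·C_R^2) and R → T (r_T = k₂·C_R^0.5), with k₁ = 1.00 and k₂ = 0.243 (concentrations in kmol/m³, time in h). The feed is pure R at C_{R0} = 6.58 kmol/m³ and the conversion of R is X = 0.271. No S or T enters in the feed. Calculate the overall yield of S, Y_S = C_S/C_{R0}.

Exit C_R = C_{R0}(1−X) = 6.58×0.729 = 4.797 kmol/m³.
In a CSTR the entire volume is at exit conditions, so r_S = 1.00×4.797^2 = 23.01 and r_T = 0.243×4.797^0.5 = 0.5322.
Fraction of consumed R going to S: r_S/(r_S+r_T) = 0.9774.
C_S = 0.9774·C_{R0}·X = 0.9774×6.58×0.271 = 1.74 kmol/m³; Y_S = C_S/C_{R0} = 0.265.

0.265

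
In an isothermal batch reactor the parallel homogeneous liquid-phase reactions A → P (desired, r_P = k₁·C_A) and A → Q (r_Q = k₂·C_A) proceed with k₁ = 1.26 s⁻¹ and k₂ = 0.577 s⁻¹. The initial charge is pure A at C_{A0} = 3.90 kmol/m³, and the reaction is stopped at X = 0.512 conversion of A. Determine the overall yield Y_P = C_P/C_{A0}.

C_A = C_{A0}(1−X) = 1.903 kmol/m³.
Both paths are first order in A, so the instantaneous fraction to P is constant: dC_P/d(−C_A) = k₁/(k₁+k₂) = 0.6859.
C_P = 0.6859·(C_{A0}−C_A) = 0.6859×1.997 = 1.37 kmol/m³.
Y_P = C_P/C_{A0} = 1.370/3.90 = 0.351.

0.351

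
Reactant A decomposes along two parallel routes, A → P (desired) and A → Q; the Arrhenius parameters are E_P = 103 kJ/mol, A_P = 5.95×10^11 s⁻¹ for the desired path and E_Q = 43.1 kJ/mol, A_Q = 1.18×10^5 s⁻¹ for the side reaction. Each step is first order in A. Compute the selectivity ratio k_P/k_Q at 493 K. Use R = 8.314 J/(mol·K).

With equal orders, S_{P/Q} = k_P/k_Q = (A_P/A_Q)·exp[(E_Q−E_P)/(RT)].
(E_Q−E_P)/(RT) = (43.1−103)×10³/(8.314×493) = -59900/4099 = -14.61.
k_P/k_Q = (5.95×10^11/1.18×10^5)·exp(-14.61) = 5.042×10^6 × 4.500×10^-7 = 2.27.
Since E_P > E_Q, raising the temperature improves selectivity toward P.

2.27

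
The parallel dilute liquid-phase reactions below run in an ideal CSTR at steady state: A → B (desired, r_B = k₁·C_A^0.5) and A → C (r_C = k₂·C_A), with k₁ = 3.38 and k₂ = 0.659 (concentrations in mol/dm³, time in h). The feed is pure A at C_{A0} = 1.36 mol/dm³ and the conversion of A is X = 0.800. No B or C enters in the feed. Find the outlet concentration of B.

0.988 mol/dm³

Exit C_A = C_{A0}(1−X) = 1.36×0.200 = 0.2720 mol/dm³.
In a CSTR the entire volume is at exit conditions, so r_B = 3.38×0.2720^0.5 = 1.763 and r_C = 0.659×0.2720 = 0.1792.
Fraction of consumed A going to B: r_B/(r_B+r_C) = 0.9077.
C_B = 0.9077·C_{A0}·X = 0.9077×1.36×0.800 = 0.988 mol/dm³.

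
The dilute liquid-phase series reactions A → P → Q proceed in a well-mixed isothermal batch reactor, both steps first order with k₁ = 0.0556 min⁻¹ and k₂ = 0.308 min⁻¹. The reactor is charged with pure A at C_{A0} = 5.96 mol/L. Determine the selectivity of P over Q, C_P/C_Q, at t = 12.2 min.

0.276

For first-order series with pure A initially, C_P(t) = k₁C_{A0}/(k₂−k₁)·(e^(−k₁t) − e^(−k₂t)).
e^(−k₁t) = e^(−0.0556×12.2) = e^(−0.6783) = 0.5075; e^(−k₂t) = e^(−3.758) = 0.02334.
C_P = 0.0556×5.96/(0.308−0.0556) × (0.5075−0.02334) = 1.313×0.4841 = 0.6356 mol/L.
C_A = C_{A0}e^(−k₁t) = 3.025 mol/L, so C_Q = C_{A0}−C_A−C_P = 2.300 mol/L; C_P/C_Q = 0.276.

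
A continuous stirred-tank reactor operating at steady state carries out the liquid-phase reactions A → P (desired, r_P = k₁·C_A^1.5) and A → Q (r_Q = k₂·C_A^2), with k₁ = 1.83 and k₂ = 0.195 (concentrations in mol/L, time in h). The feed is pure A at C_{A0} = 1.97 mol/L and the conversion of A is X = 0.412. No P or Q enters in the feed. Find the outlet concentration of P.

Exit C_A = C_{A0}(1−X) = 1.97×0.588 = 1.158 mol/L.
A CSTR operates uniformly at the exit composition, giving r_P = 2.281 and r_Q = 0.2617 (each k·C_A^n at C_A = 1.158).
Fraction of consumed A going to P: r_P/(r_P+r_Q) = 0.8971.
C_P = 0.8971·C_{A0}·X = 0.8971×1.97×0.412 = 0.728 mol/L.

0.728 mol/L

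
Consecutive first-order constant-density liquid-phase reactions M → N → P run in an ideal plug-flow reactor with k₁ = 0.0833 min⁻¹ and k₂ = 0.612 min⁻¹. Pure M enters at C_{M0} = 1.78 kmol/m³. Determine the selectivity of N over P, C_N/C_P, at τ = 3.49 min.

Solving the coupled first-order balances gives C_N(τ) = [k₁/(k₂−k₁)]·C_{M0}·(e^(−k₁τ) − e^(−k₂τ)).
e^(−k₁τ) = e^(−0.0833×3.49) = e^(−0.2907) = 0.7477; e^(−k₂τ) = e^(−2.136) = 0.1181.
C_N = 0.0833×1.78/(0.612−0.0833) × (0.7477−0.1181) = 0.2805×0.6296 = 0.1766 kmol/m³.
C_M = C_{M0}e^(−k₁τ) = 1.331 kmol/m³, so C_P = C_{M0}−C_M−C_N = 0.2725 kmol/m³; C_N/C_P = 0.648.

0.648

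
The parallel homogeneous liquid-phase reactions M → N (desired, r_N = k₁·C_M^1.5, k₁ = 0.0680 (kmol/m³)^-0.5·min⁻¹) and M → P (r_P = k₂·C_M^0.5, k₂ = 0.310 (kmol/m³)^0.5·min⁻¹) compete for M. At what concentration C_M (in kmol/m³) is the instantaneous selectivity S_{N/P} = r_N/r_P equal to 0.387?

1.76 kmol/m³

S_{N/P} = (k₁/k₂)·C_M ⇒ C_M = S·k₂/k₁.
= 0.387×0.310/0.0680 = 1.76 kmol/m³.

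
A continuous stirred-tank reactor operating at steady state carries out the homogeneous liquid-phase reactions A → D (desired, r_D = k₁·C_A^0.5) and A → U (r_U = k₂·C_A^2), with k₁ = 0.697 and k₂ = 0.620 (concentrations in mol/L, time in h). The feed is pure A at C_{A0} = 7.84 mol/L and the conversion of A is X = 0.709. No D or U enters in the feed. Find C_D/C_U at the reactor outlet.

0.326

Exit C_A = C_{A0}(1−X) = 7.84×0.291 = 2.281 mol/L.
Rates in a CSTR are evaluated at the outlet concentration: r_D = 0.697×2.281^0.5 = 1.053, r_U = 0.620×2.281^2 = 3.227.
Overall selectivity = C_D/C_U = r_Dτ/(r_Uτ) = r_D/r_U = 0.326.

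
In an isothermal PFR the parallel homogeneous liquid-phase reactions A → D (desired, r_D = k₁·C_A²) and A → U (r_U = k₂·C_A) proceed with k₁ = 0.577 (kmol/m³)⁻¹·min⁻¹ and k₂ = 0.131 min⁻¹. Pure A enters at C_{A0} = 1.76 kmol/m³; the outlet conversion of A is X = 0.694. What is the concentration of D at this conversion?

1.00 kmol/m³

C_A = C_{A0}(1−X) = 0.5386 kmol/m³.
Along a PFR/batch, dC_U/dC_A = −r_U/(r_D+r_U) = −k₂/(k₂+k₁·C_A).
Integrating from C_{A0} to C_A: C_U = (0.131/0.577)·ln[(0.131+0.577·1.76)/(0.131+0.577·0.539)] = 0.2270·ln(1.147/0.4417) = 0.2165 kmol/m³.
Then C_D = (C_{A0}−C_A) − C_U = 1.221 − 0.2165 = 1.005 kmol/m³.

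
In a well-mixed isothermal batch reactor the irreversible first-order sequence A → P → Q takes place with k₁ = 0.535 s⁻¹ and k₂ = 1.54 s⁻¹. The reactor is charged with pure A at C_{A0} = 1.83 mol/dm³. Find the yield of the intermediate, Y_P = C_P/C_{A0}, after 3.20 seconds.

Solving the coupled first-order balances gives C_P(t) = [k₁/(k₂−k₁)]·C_{A0}·(e^(−k₁t) − e^(−k₂t)).
e^(−k₁t) = e^(−0.535×3.20) = e^(−1.712) = 0.1805; e^(−k₂t) = e^(−4.928) = 0.007241.
C_P = 0.535×1.83/(1.54−0.535) × (0.1805−0.007241) = 0.9742×0.1733 = 0.1688 mol/dm³.
Y_P = C_P/C_{A0} = 0.1688/1.83 = 0.0922.

0.0922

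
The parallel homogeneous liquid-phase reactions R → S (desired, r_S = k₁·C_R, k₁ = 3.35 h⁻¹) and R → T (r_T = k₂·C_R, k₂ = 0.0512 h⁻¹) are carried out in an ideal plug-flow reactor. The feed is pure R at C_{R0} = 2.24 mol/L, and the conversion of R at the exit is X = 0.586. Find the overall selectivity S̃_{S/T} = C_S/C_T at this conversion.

C_R = C_{R0}(1−X) = 0.9274 mol/L.
Both paths are first order in R, so the instantaneous fraction to S is constant: dC_S/d(−C_R) = k₁/(k₁+k₂) = 0.9849.
C_S = 0.9849·(C_{R0}−C_R) = 0.9849×1.313 = 1.29 mol/L.
C_T = (C_{R0}−C_R)−C_S = 0.01976 mol/L; S̃_{S/T} = 1.293/0.01976 = 65.4.

65.4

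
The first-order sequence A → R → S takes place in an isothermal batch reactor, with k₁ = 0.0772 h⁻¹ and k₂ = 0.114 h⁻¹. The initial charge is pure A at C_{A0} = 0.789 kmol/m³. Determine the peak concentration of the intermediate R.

0.236 kmol/m³

At the optimum, C_{R,max}/C_{A0} = (k₁/k₂)^[k₂/(k₂−k₁)].
= (0.0772/0.114)^(0.114/(0.114−0.0772)) = (0.6772)^(3.098) = 0.2989.
C_{R,max} = 0.2989×0.789 = 0.236 kmol/m³.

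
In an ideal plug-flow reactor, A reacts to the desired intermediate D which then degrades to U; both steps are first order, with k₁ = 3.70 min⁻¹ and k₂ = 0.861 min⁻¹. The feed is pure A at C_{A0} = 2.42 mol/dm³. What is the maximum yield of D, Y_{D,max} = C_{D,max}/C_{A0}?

0.643

For a first-order series the maximum intermediate yield is C_{D,max}/C_{A0} = (k₁/k₂)^[k₂/(k₂−k₁)].
= (3.70/0.861)^(0.861/(0.861−3.70)) = (4.297)^(-0.3033) = 0.6426.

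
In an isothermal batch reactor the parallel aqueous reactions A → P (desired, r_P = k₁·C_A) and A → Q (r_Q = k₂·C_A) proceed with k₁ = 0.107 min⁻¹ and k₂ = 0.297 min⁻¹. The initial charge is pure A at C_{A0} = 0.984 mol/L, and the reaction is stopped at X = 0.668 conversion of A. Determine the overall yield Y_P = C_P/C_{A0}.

0.177

C_A = C_{A0}(1−X) = 0.3267 mol/L.
Both paths are first order in A, so the instantaneous fraction to P is constant: dC_P/d(−C_A) = k₁/(k₁+k₂) = 0.2649.
C_P = 0.2649·(C_{A0}−C_A) = 0.2649×0.6573 = 0.174 mol/L.
Y_P = C_P/C_{A0} = 0.1741/0.984 = 0.177.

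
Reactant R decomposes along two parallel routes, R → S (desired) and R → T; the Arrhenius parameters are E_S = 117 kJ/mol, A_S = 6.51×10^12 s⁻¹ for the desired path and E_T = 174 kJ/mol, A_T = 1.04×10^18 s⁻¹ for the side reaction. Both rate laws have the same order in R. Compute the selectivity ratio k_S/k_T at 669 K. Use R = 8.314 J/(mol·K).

0.177

k_S/k_T = (A_S/A_T)·exp[−(E_S−E_T)/(RT)] = (A_S/A_T)·exp[(E_T−E_S)/(RT)].
(E_T−E_S)/(RT) = (174−117)×10³/(8.314×669) = 57000/5562 = 10.25.
k_S/k_T = (6.51×10^12/1.04×10^18)·exp(10.25) = 6.260×10^-6 × 28226 = 0.177.
Since E_S < E_T, lowering the temperature improves selectivity toward S.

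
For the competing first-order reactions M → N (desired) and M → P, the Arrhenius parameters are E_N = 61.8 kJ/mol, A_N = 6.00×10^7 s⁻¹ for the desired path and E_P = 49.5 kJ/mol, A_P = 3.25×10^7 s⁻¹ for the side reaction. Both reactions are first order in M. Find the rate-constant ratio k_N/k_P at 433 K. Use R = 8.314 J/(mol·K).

Since both paths have the same order in M, the concentration cancels and S_{N/P} = k_N/k_P = (A_N/A_P)·exp[(E_P−E_N)/(RT)].
(E_P−E_N)/(RT) = (49.5−61.8)×10³/(8.314×433) = -12300/3600 = -3.417.
k_N/k_P = (6.00×10^7/3.25×10^7)·exp(-3.417) = 1.846 × 0.03282 = 0.0606.

0.0606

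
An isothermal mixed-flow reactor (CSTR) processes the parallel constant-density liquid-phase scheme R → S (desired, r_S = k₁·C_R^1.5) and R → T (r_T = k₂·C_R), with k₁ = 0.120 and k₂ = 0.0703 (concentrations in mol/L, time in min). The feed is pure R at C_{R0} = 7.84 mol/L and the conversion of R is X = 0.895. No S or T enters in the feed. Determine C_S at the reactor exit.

4.26 mol/L

Exit C_R = C_{R0}(1−X) = 7.84×0.105 = 0.8232 mol/L.
In a CSTR the entire volume is at exit conditions, so r_S = 0.120×0.8232^1.5 = 0.08963 and r_T = 0.0703×0.8232 = 0.05787.
Fraction of consumed R going to S: r_S/(r_S+r_T) = 0.6076.
C_S = 0.6076·C_{R0}·X = 0.6076×7.84×0.895 = 4.26 mol/L.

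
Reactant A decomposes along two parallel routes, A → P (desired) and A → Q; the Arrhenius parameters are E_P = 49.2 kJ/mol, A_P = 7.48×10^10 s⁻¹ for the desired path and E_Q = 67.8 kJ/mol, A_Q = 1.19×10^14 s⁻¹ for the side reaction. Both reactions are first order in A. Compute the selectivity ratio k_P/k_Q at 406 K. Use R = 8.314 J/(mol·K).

Since both paths have the same order in A, the concentration cancels and S_{P/Q} = k_P/k_Q = (A_P/A_Q)·exp[(E_Q−E_P)/(RT)].
(E_Q−E_P)/(RT) = (67.8−49.2)×10³/(8.314×406) = 18600/3375 = 5.510.
k_P/k_Q = (7.48×10^10/1.19×10^14)·exp(5.510) = 6.286×10^-4 × 247.2 = 0.155.
Since E_P < E_Q, lowering the temperature improves selectivity toward P.

0.155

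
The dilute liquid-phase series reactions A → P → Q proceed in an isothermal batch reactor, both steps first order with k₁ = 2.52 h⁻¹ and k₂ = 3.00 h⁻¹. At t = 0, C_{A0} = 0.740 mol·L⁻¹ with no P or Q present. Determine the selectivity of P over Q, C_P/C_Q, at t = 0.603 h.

For first-order series with pure A initially, C_P(t) = k₁C_{A0}/(k₂−k₁)·(e^(−k₁t) − e^(−k₂t)).
e^(−k₁t) = e^(−2.52×0.603) = e^(−1.520) = 0.2188; e^(−k₂t) = e^(−1.809) = 0.1638.
C_P = 2.52×0.740/(3.00−2.52) × (0.2188−0.1638) = 3.885×0.05499 = 0.2136 mol·L⁻¹.
C_A = C_{A0}e^(−k₁t) = 0.1619 mol·L⁻¹, so C_Q = C_{A0}−C_A−C_P = 0.3644 mol·L⁻¹; C_P/C_Q = 0.586.

0.586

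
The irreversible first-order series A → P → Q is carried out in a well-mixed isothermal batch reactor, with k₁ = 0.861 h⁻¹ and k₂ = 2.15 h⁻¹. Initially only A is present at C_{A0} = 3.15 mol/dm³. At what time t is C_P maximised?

0.710 h

Setting dC_P/dt = 0 gives t_opt = ln(k₂/k₁)/(k₂−k₁).
= ln(2.15/0.861)/(2.15−0.861) = ln(2.497)/1.289 = 0.9151/1.289 = 0.710 h.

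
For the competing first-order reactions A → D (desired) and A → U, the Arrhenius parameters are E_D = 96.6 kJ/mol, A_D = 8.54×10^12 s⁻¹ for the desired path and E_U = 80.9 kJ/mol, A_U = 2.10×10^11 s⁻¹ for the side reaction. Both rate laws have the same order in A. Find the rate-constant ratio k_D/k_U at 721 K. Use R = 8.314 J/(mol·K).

Since both paths have the same order in A, the concentration cancels and S_{D/U} = k_D/k_U = (A_D/A_U)·exp[(E_U−E_D)/(RT)].
(E_U−E_D)/(RT) = (80.9−96.6)×10³/(8.314×721) = -15700/5994 = -2.619.
k_D/k_U = (8.54×10^12/2.10×10^11)·exp(-2.619) = 40.67 × 0.07287 = 2.96.
Since E_D > E_U, raising the temperature improves selectivity toward D.

2.96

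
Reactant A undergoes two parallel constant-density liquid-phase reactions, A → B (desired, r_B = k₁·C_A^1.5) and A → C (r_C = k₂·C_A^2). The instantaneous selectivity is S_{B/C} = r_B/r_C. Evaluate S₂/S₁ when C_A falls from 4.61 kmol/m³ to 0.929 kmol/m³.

S_{B/C} = (k₁/k₂)·C_A^-0.5, so S₂/S₁ = (C_{A,2}/C_{A,1})^-0.5.
= (0.929/4.61)^(-0.5) = (0.2015)^(-0.5) = 2.23.
Selectivity toward B rises as C_A falls — low-concentration operation is favoured.

2.23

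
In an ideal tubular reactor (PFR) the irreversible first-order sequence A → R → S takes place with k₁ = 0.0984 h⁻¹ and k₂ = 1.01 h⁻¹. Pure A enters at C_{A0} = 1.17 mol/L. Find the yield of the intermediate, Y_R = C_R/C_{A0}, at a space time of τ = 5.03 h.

For first-order series with pure A initially, C_R(τ) = k₁C_{A0}/(k₂−k₁)·(e^(−k₁τ) − e^(−k₂τ)).
e^(−k₁τ) = e^(−0.0984×5.03) = e^(−0.4950) = 0.6096; e^(−k₂τ) = e^(−5.080) = 0.006218.
C_R = 0.0984×1.17/(1.01−0.0984) × (0.6096−0.006218) = 0.1263×0.6034 = 0.07620 mol/L.
Y_R = C_R/C_{A0} = 0.07620/1.17 = 0.0651.

0.0651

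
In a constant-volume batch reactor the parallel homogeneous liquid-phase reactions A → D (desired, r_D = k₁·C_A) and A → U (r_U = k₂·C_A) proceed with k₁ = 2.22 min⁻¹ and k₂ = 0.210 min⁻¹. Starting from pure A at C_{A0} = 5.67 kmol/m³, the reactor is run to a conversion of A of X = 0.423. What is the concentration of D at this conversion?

2.19 kmol/m³

C_A = C_{A0}(1−X) = 3.272 kmol/m³.
Both paths are first order in A, so the instantaneous fraction to D is constant: dC_D/d(−C_A) = k₁/(k₁+k₂) = 0.9136.
C_D = 0.9136·(C_{A0}−C_A) = 0.9136×2.398 = 2.19 kmol/m³.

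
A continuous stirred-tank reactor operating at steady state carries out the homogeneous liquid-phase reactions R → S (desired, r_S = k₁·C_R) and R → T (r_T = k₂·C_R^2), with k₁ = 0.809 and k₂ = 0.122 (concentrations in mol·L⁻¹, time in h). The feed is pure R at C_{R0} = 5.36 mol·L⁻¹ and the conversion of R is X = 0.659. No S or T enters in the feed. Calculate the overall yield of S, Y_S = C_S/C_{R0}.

Exit C_R = C_{R0}(1−X) = 5.36×0.341 = 1.828 mol·L⁻¹.
Rates in a CSTR are evaluated at the outlet concentration: r_S = 0.809×1.828 = 1.479, r_T = 0.122×1.828^2 = 0.4076.
Fraction of consumed R going to S: r_S/(r_S+r_T) = 0.7839.
C_S = 0.7839·C_{R0}·X = 0.7839×5.36×0.659 = 2.77 mol·L⁻¹; Y_S = C_S/C_{R0} = 0.517.

0.517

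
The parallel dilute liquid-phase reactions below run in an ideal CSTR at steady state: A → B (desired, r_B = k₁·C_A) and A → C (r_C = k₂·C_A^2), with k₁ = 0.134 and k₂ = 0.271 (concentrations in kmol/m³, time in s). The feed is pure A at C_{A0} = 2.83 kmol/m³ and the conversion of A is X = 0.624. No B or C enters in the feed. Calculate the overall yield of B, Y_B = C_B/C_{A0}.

Exit C_A = C_{A0}(1−X) = 2.83×0.376 = 1.064 kmol/m³.
In a CSTR the entire volume is at exit conditions, so r_B = 0.134×1.064 = 0.1426 and r_C = 0.271×1.064^2 = 0.3068.
Fraction of consumed A going to B: r_B/(r_B+r_C) = 0.3173.
C_B = 0.3173·C_{A0}·X = 0.3173×2.83×0.624 = 0.560 kmol/m³; Y_B = C_B/C_{A0} = 0.198.

0.198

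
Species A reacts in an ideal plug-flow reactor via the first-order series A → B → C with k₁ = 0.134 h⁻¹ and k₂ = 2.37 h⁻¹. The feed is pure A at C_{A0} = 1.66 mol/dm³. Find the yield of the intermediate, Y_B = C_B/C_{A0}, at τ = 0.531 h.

0.0388

Solving the coupled first-order balances gives C_B(τ) = [k₁/(k₂−k₁)]·C_{A0}·(e^(−k₁τ) − e^(−k₂τ)).
e^(−k₁τ) = e^(−0.134×0.531) = e^(−0.07115) = 0.9313; e^(−k₂τ) = e^(−1.258) = 0.2841.
C_B = 0.134×1.66/(2.37−0.134) × (0.9313−0.2841) = 0.09948×0.6472 = 0.06439 mol/dm³.
Y_B = C_B/C_{A0} = 0.06439/1.66 = 0.0388.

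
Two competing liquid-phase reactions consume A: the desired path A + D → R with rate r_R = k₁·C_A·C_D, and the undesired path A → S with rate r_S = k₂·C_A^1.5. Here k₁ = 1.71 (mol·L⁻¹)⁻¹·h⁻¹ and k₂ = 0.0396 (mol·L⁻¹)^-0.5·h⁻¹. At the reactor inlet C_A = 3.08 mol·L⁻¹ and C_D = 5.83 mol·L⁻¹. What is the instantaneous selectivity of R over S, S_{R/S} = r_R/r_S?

S_{R/S} = r_R/r_S = (k₁·C_A·C_D)/(k₂·C_A^1.5) = (k₁/k₂)·C_A^-0.5·C_D.
= (1.71×3.080×5.830) / (0.0396×3.080^1.5) = 30.71/0.2141 = 143.

143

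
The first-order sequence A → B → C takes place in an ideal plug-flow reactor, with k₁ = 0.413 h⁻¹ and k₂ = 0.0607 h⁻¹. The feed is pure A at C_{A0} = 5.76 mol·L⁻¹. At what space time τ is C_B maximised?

5.44 h

For first-order series the maximum of C_B occurs at τ_opt = ln(k₂/k₁)/(k₂−k₁).
= ln(0.0607/0.413)/(0.0607−0.413) = ln(0.1470)/-0.3523 = -1.918/-0.3523 = 5.44 h.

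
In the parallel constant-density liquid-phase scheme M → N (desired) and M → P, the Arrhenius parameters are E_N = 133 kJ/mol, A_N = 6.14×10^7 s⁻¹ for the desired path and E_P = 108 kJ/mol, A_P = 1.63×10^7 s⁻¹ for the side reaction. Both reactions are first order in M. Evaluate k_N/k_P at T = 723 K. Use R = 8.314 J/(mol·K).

0.0588

Since both paths have the same order in M, the concentration cancels and S_{N/P} = k_N/k_P = (A_N/A_P)·exp[(E_P−E_N)/(RT)].
(E_P−E_N)/(RT) = (108−133)×10³/(8.314×723) = -25000/6011 = -4.159.
k_N/k_P = (6.14×10^7/1.63×10^7)·exp(-4.159) = 3.767 × 0.01562 = 0.0588.
Since E_N > E_P, raising the temperature improves selectivity toward N.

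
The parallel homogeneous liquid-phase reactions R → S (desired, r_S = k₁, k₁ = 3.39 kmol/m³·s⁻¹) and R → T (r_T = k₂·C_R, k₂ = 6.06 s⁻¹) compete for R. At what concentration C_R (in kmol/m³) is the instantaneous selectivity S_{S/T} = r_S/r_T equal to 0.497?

S_{S/T} = (k₁/k₂)·C_R⁻¹ ⇒ C_R = (S·k₂/k₁)^(-1).
= (0.497×6.06/3.39)^(-1) = (0.8884)^(-1) = 1.13 kmol/m³.

1.13 kmol/m³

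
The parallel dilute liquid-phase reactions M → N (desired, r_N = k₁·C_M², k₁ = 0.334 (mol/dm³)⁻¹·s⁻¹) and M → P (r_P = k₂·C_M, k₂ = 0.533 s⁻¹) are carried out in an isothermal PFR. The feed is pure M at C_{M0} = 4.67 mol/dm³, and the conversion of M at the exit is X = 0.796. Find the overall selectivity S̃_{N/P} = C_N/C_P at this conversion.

1.59

C_M = C_{M0}(1−X) = 0.9527 mol/dm³.
Along a PFR/batch, dC_P/dC_M = −r_P/(r_N+r_P) = −k₂/(k₂+k₁·C_M).
Integrating from C_{M0} to C_M: C_P = (0.533/0.334)·ln[(0.533+0.334·4.67)/(0.533+0.334·0.953)] = 1.596·ln(2.093/0.8512) = 1.436 mol/dm³.
Then C_N = (C_{M0}−C_M) − C_P = 3.717 − 1.436 = 2.282 mol/dm³.
S̃_{N/P} = C_N/C_P = 2.282/1.436 = 1.59.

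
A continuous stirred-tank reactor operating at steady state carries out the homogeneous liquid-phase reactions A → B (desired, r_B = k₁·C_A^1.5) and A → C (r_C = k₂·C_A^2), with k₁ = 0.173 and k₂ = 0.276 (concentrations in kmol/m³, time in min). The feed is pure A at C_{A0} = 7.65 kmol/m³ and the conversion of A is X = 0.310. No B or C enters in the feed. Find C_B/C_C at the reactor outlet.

Exit C_A = C_{A0}(1−X) = 7.65×0.690 = 5.279 kmol/m³.
A CSTR operates uniformly at the exit composition, giving r_B = 2.098 and r_C = 7.690 (each k·C_A^n at C_A = 5.279).
Overall selectivity = C_B/C_C = r_Bτ/(r_Cτ) = r_B/r_C = 0.273.

0.273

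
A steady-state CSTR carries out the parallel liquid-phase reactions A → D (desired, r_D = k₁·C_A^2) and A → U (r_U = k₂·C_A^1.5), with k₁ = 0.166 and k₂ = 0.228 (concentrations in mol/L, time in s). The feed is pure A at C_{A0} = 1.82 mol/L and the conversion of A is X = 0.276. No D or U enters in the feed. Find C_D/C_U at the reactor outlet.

0.836

Exit C_A = C_{A0}(1−X) = 1.82×0.724 = 1.318 mol/L.
A CSTR operates uniformly at the exit composition, giving r_D = 0.2882 and r_U = 0.3449 (each k·C_A^n at C_A = 1.318).
Overall selectivity = C_D/C_U = r_Dτ/(r_Uτ) = r_D/r_U = 0.836.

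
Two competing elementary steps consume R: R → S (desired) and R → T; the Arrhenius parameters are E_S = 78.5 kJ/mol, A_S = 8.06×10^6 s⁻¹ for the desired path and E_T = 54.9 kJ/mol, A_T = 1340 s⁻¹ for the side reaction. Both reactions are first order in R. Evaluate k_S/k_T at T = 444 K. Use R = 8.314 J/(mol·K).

With equal orders, S_{S/T} = k_S/k_T = (A_S/A_T)·exp[(E_T−E_S)/(RT)].
(E_T−E_S)/(RT) = (54.9−78.5)×10³/(8.314×444) = -23600/3691 = -6.393.
k_S/k_T = (8.06×10^6/1340)·exp(-6.393) = 6015 × 0.001673 = 10.1.
Since E_S > E_T, raising the temperature improves selectivity toward S.

10.1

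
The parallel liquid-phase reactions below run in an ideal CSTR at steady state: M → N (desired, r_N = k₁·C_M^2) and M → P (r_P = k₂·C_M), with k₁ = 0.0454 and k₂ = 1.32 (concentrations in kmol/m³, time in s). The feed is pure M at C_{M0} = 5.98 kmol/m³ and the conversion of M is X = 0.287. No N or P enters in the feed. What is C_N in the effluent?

Exit C_M = C_{M0}(1−X) = 5.98×0.713 = 4.264 kmol/m³.
Rates in a CSTR are evaluated at the outlet concentration: r_N = 0.0454×4.264^2 = 0.8253, r_P = 1.32×4.264 = 5.628.
Fraction of consumed M going to N: r_N/(r_N+r_P) = 0.1279.
C_N = 0.1279·C_{M0}·X = 0.1279×5.98×0.287 = 0.219 kmol/m³.

0.219 kmol/m³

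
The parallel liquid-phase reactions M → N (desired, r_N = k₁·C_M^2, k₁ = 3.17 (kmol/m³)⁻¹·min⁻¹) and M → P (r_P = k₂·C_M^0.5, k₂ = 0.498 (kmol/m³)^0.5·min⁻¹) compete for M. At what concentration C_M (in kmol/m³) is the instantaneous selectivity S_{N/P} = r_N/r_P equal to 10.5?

1.40 kmol/m³

S_{N/P} = (k₁/k₂)·C_M^1.5 ⇒ C_M = (S·k₂/k₁)^(1/1.5).
= (10.5×0.498/3.17)^(0.6667) = (1.650)^(0.6667) = 1.40 kmol/m³.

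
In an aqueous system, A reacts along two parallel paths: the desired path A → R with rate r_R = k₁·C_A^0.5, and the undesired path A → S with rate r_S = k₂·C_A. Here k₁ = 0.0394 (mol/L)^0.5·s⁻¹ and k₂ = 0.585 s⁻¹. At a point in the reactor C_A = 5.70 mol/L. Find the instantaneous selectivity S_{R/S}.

0.0282

S_{R/S} = r_R/r_S = (k₁·C_A^0.5)/(k₂·C_A) = (k₁/k₂)·C_A^-0.5.
= (0.0394×5.700^0.5) / (0.585×5.700) = 0.09407/3.334 = 0.0282.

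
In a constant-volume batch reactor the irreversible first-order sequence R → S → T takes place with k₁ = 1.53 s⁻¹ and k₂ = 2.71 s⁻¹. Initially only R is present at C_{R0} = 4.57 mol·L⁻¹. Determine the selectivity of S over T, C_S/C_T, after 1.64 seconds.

For first-order series with pure R initially, C_S(t) = k₁C_{R0}/(k₂−k₁)·(e^(−k₁t) − e^(−k₂t)).
e^(−k₁t) = e^(−1.53×1.64) = e^(−2.509) = 0.08133; e^(−k₂t) = e^(−4.444) = 0.01174.
C_S = 1.53×4.57/(2.71−1.53) × (0.08133−0.01174) = 5.926×0.06959 = 0.4124 mol·L⁻¹.
C_R = C_{R0}e^(−k₁t) = 0.3717 mol·L⁻¹, so C_T = C_{R0}−C_R−C_S = 3.786 mol·L⁻¹; C_S/C_T = 0.109.

0.109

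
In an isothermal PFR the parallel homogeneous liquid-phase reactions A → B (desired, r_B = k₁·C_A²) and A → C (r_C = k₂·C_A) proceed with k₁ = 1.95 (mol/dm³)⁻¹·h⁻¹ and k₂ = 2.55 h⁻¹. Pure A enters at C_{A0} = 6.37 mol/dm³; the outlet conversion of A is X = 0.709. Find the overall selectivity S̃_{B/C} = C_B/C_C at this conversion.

2.89

C_A = C_{A0}(1−X) = 1.854 mol/dm³.
Along a PFR/batch, dC_C/dC_A = −r_C/(r_B+r_C) = −k₂/(k₂+k₁·C_A).
Integrating from C_{A0} to C_A: C_C = (2.55/1.95)·ln[(2.55+1.95·6.37)/(2.55+1.95·1.85)] = 1.308·ln(14.97/6.165) = 1.160 mol/dm³.
Then C_B = (C_{A0}−C_A) − C_C = 4.516 − 1.160 = 3.356 mol/dm³.
S̃_{B/C} = C_B/C_C = 3.356/1.160 = 2.89.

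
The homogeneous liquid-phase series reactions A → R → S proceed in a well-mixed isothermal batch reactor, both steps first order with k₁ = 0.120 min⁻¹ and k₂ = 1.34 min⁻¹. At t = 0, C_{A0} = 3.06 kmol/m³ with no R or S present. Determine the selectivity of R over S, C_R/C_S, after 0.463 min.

Solving the coupled first-order balances gives C_R(t) = [k₁/(k₂−k₁)]·C_{A0}·(e^(−k₁t) − e^(−k₂t)).
e^(−k₁t) = e^(−0.120×0.463) = e^(−0.05556) = 0.9460; e^(−k₂t) = e^(−0.6204) = 0.5377.
C_R = 0.120×3.06/(1.34−0.120) × (0.9460−0.5377) = 0.3010×0.4082 = 0.1229 kmol/m³.
C_A = C_{A0}e^(−k₁t) = 2.895 kmol/m³, so C_S = C_{A0}−C_A−C_R = 0.04250 kmol/m³; C_R/C_S = 2.89.

2.89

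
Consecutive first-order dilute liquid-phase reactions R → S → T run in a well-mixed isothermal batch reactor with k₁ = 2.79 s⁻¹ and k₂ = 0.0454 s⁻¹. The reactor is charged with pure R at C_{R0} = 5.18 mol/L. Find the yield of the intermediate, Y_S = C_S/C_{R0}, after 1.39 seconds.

Solving the coupled first-order balances gives C_S(t) = [k₁/(k₂−k₁)]·C_{R0}·(e^(−k₁t) − e^(−k₂t)).
e^(−k₁t) = e^(−2.79×1.39) = e^(−3.878) = 0.02069; e^(−k₂t) = e^(−0.06311) = 0.9388.
C_S = 2.79×5.18/(0.0454−2.79) × (0.02069−0.9388) = (-5.266)×(-0.9182) = 4.835 mol/L.
Y_S = C_S/C_{R0} = 4.835/5.18 = 0.933.

0.933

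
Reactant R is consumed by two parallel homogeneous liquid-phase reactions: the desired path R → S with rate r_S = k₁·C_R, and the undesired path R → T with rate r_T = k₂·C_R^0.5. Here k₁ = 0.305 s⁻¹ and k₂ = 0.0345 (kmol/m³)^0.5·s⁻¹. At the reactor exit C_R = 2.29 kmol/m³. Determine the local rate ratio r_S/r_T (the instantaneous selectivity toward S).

S_{S/T} = r_S/r_T = (k₁·C_R)/(k₂·C_R^0.5) = (k₁/k₂)·C_R^0.5.
= (0.305×2.290) / (0.0345×2.290^0.5) = 0.6985/0.05221 = 13.4.
Since the desired path is higher order in R, keeping C_R high (PFR or concentrated feed) favours S.

13.4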